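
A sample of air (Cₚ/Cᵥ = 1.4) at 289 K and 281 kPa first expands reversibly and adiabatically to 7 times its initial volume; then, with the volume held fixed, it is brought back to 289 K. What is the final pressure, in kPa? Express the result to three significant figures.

P₃ ≈ 40.1 kPa

Adiabatic step (PV^γ = const): P₂ = 281×(1/7)^(1.4) = 18.43 kPa; T₂ = 289×(1/7)^(0.4) = 132.7 K.
Isochoric: P₃ = P₂(T₃/T₂) = 18.43 × (289/132.7) = 40.14 kPa.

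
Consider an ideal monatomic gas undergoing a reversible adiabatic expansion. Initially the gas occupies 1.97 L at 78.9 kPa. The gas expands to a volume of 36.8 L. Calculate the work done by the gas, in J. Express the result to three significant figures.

W ≈ 200 J

γ = 5/3 for a monatomic ideal gas.
P₂ = P₁(V₁/V₂)^γ = 78.9×(1.97/36.8)^(5/3) = 0.5999 kPa.
For a reversible adiabat, W_by_gas = (P₁V₁ − P₂V₂)/(γ−1).
W_by = (78900×0.00197 − 599.9×0.0368) / (2/3) = 200 J.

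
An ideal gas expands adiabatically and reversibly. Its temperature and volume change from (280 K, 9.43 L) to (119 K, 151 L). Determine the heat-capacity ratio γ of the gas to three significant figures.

γ ≈ 1.31

TV^(γ−1) = const ⇒ γ − 1 = ln(T₂/T₁) / ln(V₁/V₂).
γ = 1 + ln(119/280) / ln(9.43/151) = 1.309.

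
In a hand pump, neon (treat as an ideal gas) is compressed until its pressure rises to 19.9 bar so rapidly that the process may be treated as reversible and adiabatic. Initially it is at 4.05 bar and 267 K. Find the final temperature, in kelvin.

T₂ ≈ 505 K

Along an adiabat T P^((1−γ)/γ) is constant, so T₂ = T₁ (P₂/P₁)^((γ−1)/γ).
For a monatomic ideal gas γ = 5/3, so (γ−1)/γ = 2/5.
T₂ = 267 × (19.9/4.05)^(2/5) = 504.7 K.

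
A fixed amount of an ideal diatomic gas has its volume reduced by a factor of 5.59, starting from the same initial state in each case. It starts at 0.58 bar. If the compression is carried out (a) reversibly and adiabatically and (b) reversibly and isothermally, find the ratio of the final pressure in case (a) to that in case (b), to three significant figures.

For a diatomic ideal gas γ = 7/5.
Isothermal: P_b = P₁(V₁/V₂) = 0.58×5.59.
Adiabatic: P_a = P₁(V₁/V₂)^γ = 0.58×5.59^(7/5).
P_a/P_b = (V₁/V₂)^(γ−1) = 5.59^(2/5) = 1.991.

P_adiabatic / P_isothermal ≈ 1.99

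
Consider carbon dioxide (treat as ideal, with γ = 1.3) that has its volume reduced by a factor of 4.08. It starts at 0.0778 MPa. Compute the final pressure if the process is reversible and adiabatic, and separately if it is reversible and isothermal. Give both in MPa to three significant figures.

Isothermal: P₂ = P₁(V₁/V₂) = 0.0778×4.08 = 0.3174 MPa.
Adiabatic: P₂ = P₁(V₁/V₂)^γ = 0.0778×4.08^(1.3) = 0.484 MPa.

adiabatic: 0.484 MPa; isothermal: 0.317 MPa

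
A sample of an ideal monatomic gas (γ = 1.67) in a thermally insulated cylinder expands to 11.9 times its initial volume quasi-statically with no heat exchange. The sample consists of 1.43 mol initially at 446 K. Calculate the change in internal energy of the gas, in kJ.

ΔU ≈ -6.41 kJ

Adiabatic: T₁V₁^(γ−1) = T₂V₂^(γ−1) ⇒ T₂ = T₁ (V₁/V₂)^(γ−1).
T₂ = 446 × (1/11.9)^(0.67) = 84.86 K.
Q = 0, so ΔU = W_on_gas = nCᵥΔT with Cᵥ = R/(γ−1) = 12.41 J/(mol·K).
ΔU = 1.43 × 12.41 × (84.86 − 446) = -6408 J.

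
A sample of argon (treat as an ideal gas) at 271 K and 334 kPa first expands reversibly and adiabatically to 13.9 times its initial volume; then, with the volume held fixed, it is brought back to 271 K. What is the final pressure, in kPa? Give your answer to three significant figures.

P₃ ≈ 24.0 kPa

For a monatomic ideal gas γ = 5/3.
Adiabatic step (PV^γ = const): P₂ = 334×(1/13.9)^(5/3) = 4.156 kPa; T₂ = 271×(1/13.9)^(2/3) = 46.88 K.
Isochoric: P₃ = P₂(T₃/T₂) = 4.156 × (271/46.88) = 24.03 kPa.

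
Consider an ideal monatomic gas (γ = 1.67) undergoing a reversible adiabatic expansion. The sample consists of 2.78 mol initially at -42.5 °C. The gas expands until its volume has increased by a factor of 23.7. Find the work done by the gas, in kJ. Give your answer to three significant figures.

W ≈ 7.00 kJ

Adiabatic: T₁V₁^(γ−1) = T₂V₂^(γ−1) ⇒ T₂ = T₁ (V₁/V₂)^(γ−1).
T₁ = -42.5 °C = 230.6 K.
T₂ = 230.6 × (1/23.7)^(0.67) = 27.66 K.
Q = 0, so ΔU = W_on_gas = nCᵥΔT with Cᵥ = R/(γ−1) = 12.41 J/(mol·K).
ΔU = 2.78 × 12.41 × (27.66 − 230.6) = -7002 J.
Work done by the gas = −ΔU = 7002 J.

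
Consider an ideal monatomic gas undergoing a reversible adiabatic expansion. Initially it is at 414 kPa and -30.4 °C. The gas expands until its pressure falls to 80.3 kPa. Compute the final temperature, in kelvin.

T₂ ≈ 126 K

Adiabatic: T₂/T₁ = (P₂/P₁)^((γ−1)/γ).
For a monatomic ideal gas γ = 5/3, so (γ−1)/γ = 2/5.
T₁ = -30.4 °C = 242.7 K.
T₂ = 242.7 × (80.3/414)^(2/5) = 126 K.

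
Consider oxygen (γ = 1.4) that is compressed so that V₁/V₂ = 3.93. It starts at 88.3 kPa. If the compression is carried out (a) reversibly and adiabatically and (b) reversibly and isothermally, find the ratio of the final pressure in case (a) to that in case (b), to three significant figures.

P_adiabatic / P_isothermal ≈ 1.73

Isothermal: P_b = P₁(V₁/V₂) = 88.3×3.93.
Adiabatic: P_a = P₁(V₁/V₂)^γ = 88.3×3.93^(1.4).
P_a/P_b = (V₁/V₂)^(γ−1) = 3.93^(0.4) = 1.729.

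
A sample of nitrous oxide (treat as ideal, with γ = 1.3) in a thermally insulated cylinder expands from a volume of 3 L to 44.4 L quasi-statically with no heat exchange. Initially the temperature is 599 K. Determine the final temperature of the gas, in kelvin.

T₂ ≈ 267 K

For a reversible adiabat TV^(γ−1) is constant, so T₂ = T₁ (V₁/V₂)^(γ−1).
T₂ = 599 × (3/44.4)^(0.3) = 266.9 K.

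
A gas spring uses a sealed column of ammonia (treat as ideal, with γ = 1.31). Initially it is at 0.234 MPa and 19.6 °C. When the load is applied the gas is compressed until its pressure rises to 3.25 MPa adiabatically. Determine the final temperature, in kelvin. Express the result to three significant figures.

Along an adiabat T P^((1−γ)/γ) is constant, so T₂ = T₁ (P₂/P₁)^((γ−1)/γ).
T₁ = 19.6 °C = 292.8 K.
T₂ = 292.8 × (3.25/0.234)^(0.237) = 545.6 K.

T₂ ≈ 546 K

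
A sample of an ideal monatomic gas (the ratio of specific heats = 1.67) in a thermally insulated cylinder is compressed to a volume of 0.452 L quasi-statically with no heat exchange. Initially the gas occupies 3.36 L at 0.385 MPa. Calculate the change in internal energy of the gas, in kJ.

P₂ = P₁(V₁/V₂)^γ = 0.385×(3.36/0.452)^(1.67) = 10.97 MPa.
For a reversible adiabat, W_by_gas = (P₁V₁ − P₂V₂)/(γ−1).
W_by = (385000×0.00336 − 1.097×10^7×0.000452) / (0.67) = -5473 J.
Q = 0 ⇒ ΔU = −W_by = 5473 J.

ΔU ≈ 5.47 kJ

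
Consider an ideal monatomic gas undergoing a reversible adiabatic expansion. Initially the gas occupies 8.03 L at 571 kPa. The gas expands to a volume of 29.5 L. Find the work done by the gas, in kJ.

γ = 5/3 for a monatomic ideal gas.
P₂ = P₁(V₁/V₂)^γ = 571×(8.03/29.5)^(5/3) = 65.28 kPa.
For a reversible adiabat, W_by_gas = (P₁V₁ − P₂V₂)/(γ−1).
W_by = (571000×0.00803 − 65280×0.0295) / (2/3) = 3989 J.

W ≈ 3.99 kJ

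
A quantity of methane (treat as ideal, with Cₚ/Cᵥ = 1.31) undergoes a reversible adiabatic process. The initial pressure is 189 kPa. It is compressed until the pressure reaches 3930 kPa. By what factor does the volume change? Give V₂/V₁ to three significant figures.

From PV^γ = const, V₂/V₁ = (P₁/P₂)^(1/γ).
V₂/V₁ = (189/3930)^(0.763) = 0.09862.

V₂/V₁ ≈ 0.0986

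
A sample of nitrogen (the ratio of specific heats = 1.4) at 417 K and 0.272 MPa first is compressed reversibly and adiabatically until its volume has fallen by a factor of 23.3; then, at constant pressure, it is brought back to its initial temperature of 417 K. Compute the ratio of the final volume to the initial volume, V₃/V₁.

V₃/V₁ ≈ 0.0122

Adiabatic step: V₂/V₁ = 0.04292; T₂ = T₁·23.3^(0.4) = 1469 K.
Isobaric step: V₃/V₂ = T₃/T₂ = 417/1469.
V₃/V₁ = (V₂/V₁)(V₃/V₂) = 0.04292 × (417/1469) = 0.01218.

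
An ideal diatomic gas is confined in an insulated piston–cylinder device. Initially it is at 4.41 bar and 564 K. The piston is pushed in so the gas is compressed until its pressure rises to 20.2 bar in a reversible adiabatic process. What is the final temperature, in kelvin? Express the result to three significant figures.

Adiabatic: T₂/T₁ = (P₂/P₁)^((γ−1)/γ).
For a diatomic ideal gas γ = 7/5, so (γ−1)/γ = 2/7.
T₂ = 564 × (20.2/4.41)^(2/7) = 871.2 K.

T₂ ≈ 871 K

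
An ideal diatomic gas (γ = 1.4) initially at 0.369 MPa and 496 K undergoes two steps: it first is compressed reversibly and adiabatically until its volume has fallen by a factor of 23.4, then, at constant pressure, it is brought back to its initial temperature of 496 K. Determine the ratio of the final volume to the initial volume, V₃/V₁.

Adiabatic step: V₂/V₁ = 0.04274; T₂ = T₁·23.4^(0.4) = 1751 K.
Isobaric step: V₃/V₂ = T₃/T₂ = 496/1751.
V₃/V₁ = (V₂/V₁)(V₃/V₂) = 0.04274 × (496/1751) = 0.01211.

V₃/V₁ ≈ 0.0121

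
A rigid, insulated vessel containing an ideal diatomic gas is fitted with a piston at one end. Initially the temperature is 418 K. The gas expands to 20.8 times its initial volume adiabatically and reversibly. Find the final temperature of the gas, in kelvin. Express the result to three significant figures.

For a reversible adiabat TV^(γ−1) is constant, so T₂ = T₁ (V₁/V₂)^(γ−1).
For a diatomic ideal gas γ = 7/5, so γ−1 = 2/5.
T₂ = 418 × (1/20.8)^(2/5) = 124.2 K.

T₂ ≈ 124 K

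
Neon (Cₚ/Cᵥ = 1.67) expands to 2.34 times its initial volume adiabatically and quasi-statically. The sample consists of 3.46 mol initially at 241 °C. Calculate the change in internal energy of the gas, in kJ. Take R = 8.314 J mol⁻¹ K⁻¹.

ΔU ≈ -9.59 kJ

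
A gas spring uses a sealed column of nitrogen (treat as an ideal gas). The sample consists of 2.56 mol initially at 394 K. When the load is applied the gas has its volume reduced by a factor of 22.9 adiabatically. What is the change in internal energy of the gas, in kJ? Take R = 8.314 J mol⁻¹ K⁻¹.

For a reversible adiabat TV^(γ−1) is constant, so T₂ = T₁ (V₁/V₂)^(γ−1).
γ = 7/5 for a diatomic ideal gas, so γ−1 = 2/5.
T₂ = 394 × 22.9^(2/5) = 1379 K.
Q = 0, so ΔU = W_on_gas = nCᵥΔT with Cᵥ = R/(γ−1) = 20.79 J/(mol·K).
ΔU = 2.56 × 20.79 × (1379 − 394) = 52390 J.

ΔU ≈ 52.4 kJ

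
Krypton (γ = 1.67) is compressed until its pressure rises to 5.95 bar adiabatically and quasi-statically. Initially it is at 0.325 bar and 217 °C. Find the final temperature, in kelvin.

T₂ ≈ 1570 K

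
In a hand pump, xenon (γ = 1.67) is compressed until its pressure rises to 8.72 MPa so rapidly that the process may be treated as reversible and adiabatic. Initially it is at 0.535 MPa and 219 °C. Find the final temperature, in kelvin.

T₂ ≈ 1510 K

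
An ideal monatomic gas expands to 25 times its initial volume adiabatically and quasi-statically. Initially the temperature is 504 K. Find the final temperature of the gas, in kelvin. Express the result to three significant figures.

T₂ ≈ 58.9 K

Adiabatic: T₁V₁^(γ−1) = T₂V₂^(γ−1) ⇒ T₂ = T₁ (V₁/V₂)^(γ−1).
For a monatomic ideal gas γ = 5/3, so γ−1 = 2/3.
T₂ = 504 × (1/25)^(2/3) = 58.95 K.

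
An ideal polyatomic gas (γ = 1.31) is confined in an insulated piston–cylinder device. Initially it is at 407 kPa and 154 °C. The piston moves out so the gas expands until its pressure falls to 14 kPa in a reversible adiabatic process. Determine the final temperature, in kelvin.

Adiabatic: T₂/T₁ = (P₂/P₁)^((γ−1)/γ).
T₁ = 154 °C = 427.1 K.
T₂ = 427.1 × (14/407)^(0.237) = 192.4 K.

T₂ ≈ 192 K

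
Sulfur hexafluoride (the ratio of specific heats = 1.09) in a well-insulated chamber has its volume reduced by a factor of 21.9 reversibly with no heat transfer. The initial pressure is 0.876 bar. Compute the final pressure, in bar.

P₂ ≈ 25.3 bar

Since PV^γ is constant along a reversible adiabat, P₂ = P₁ (V₁/V₂)^γ.
P₂ = 0.876 × 21.9^(1.09) = 25.33 bar.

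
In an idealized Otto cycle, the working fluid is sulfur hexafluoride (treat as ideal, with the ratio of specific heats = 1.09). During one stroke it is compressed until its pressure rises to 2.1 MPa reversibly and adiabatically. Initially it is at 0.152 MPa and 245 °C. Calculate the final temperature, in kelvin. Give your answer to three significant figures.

Adiabatic: T₂/T₁ = (P₂/P₁)^((γ−1)/γ).
T₁ = 245 °C = 518.1 K.
T₂ = 518.1 × (2.1/0.152)^(0.0826) = 643.6 K.

T₂ ≈ 644 K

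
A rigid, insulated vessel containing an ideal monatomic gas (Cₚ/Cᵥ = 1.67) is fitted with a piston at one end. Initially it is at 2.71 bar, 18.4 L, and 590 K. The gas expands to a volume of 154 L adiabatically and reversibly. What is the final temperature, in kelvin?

Adiabatic: T₁V₁^(γ−1) = T₂V₂^(γ−1) ⇒ T₂ = T₁ (V₁/V₂)^(γ−1).
T₂ = 590 × (18.4/154)^(0.67) = 142.1 K.

T₂ ≈ 142 K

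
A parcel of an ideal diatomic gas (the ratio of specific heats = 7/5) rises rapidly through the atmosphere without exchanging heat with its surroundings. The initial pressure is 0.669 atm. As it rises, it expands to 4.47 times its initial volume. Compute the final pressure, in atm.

Since PV^γ is constant along a reversible adiabat, P₂ = P₁ (V₁/V₂)^γ.
P₂ = 0.669 × (1/4.47)^(7/5) = 0.08222 atm.

P₂ ≈ 0.0822 atm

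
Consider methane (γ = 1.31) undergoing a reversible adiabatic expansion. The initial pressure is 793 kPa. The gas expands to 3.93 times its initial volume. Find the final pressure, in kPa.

P₂ ≈ 132 kPa

Adiabatic: P₁V₁^γ = P₂V₂^γ ⇒ P₂ = P₁ (V₁/V₂)^γ.
P₂ = 793 × (1/3.93)^(1.31) = 132 kPa.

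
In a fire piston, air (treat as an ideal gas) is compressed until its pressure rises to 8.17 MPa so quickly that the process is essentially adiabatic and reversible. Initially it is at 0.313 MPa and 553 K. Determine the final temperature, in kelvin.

T₂ ≈ 1400 K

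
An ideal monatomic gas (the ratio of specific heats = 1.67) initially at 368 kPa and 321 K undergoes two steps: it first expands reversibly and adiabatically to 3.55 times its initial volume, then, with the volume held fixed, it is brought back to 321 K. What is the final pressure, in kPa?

Adiabatic step (PV^γ = const): P₂ = 368×(1/3.55)^(1.67) = 44.36 kPa; T₂ = 321×(1/3.55)^(0.67) = 137.4 K.
Isochoric: P₃ = P₂(T₃/T₂) = 44.36 × (321/137.4) = 103.7 kPa.

P₃ ≈ 104 kPa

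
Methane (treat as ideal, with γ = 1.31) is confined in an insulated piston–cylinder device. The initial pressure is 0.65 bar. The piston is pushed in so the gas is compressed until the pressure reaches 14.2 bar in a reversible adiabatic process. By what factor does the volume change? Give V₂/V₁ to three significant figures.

From PV^γ = const, V₂/V₁ = (P₁/P₂)^(1/γ).
V₂/V₁ = (0.65/14.2)^(0.763) = 0.09497.

V₂/V₁ ≈ 0.0950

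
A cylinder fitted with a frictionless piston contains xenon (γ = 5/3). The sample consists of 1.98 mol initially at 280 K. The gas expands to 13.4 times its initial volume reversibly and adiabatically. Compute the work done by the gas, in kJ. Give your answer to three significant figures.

Adiabatic: T₁V₁^(γ−1) = T₂V₂^(γ−1) ⇒ T₂ = T₁ (V₁/V₂)^(γ−1).
T₂ = 280 × (1/13.4)^(2/3) = 49.63 K.
Q = 0, so ΔU = W_on_gas = nCᵥΔT with Cᵥ = R/(γ−1) = 12.47 J/(mol·K).
ΔU = 1.98 × 12.47 × (49.63 − 280) = -5688 J.
Work done by the gas = −ΔU = 5688 J.

W ≈ 5.69 kJ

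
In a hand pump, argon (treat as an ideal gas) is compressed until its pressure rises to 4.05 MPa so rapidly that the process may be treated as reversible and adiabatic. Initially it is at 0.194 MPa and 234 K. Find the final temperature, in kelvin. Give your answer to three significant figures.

T₂ ≈ 789 K

Adiabatic: T₂/T₁ = (P₂/P₁)^((γ−1)/γ).
For a monatomic ideal gas γ = 5/3, so (γ−1)/γ = 2/5.
T₂ = 234 × (4.05/0.194)^(2/5) = 789 K.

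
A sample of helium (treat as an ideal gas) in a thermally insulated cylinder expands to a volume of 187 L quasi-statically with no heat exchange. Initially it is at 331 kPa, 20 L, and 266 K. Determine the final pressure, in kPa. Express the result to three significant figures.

Since PV^γ is constant along a reversible adiabat, P₂ = P₁ (V₁/V₂)^γ.
γ = 5/3 for a monatomic ideal gas.
P₂ = 331 × (20/187)^(5/3) = 7.976 kPa.

P₂ ≈ 7.98 kPa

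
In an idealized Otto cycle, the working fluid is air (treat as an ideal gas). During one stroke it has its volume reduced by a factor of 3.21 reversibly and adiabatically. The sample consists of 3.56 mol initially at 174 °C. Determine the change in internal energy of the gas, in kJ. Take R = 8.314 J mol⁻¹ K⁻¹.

ΔU ≈ 19.7 kJ

Adiabatic: T₁V₁^(γ−1) = T₂V₂^(γ−1) ⇒ T₂ = T₁ (V₁/V₂)^(γ−1).
γ = 7/5 for a diatomic ideal gas, so γ−1 = 2/5.
T₁ = 174 °C = 447.1 K.
T₂ = 447.1 × 3.21^(2/5) = 712.9 K.
Q = 0, so ΔU = W_on_gas = nCᵥΔT with Cᵥ = R/(γ−1) = 20.79 J/(mol·K).
ΔU = 3.56 × 20.79 × (712.9 − 447.1) = 19670 J.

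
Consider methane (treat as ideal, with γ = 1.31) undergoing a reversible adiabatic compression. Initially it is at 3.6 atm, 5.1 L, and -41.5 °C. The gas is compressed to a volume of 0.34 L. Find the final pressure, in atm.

P₂ ≈ 125 atm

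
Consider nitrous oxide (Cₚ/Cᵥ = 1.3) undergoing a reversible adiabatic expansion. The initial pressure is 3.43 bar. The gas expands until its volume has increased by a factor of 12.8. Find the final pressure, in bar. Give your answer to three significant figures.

Adiabatic: P₁V₁^γ = P₂V₂^γ ⇒ P₂ = P₁ (V₁/V₂)^γ.
P₂ = 3.43 × (1/12.8)^(1.3) = 0.1247 bar.

P₂ ≈ 0.125 bar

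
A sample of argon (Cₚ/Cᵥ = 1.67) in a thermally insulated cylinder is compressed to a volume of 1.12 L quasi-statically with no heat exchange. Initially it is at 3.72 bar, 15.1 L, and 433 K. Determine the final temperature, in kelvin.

T₂ ≈ 2470 K

Adiabatic: T₁V₁^(γ−1) = T₂V₂^(γ−1) ⇒ T₂ = T₁ (V₁/V₂)^(γ−1).
T₂ = 433 × (15.1/1.12)^(0.67) = 2474 K.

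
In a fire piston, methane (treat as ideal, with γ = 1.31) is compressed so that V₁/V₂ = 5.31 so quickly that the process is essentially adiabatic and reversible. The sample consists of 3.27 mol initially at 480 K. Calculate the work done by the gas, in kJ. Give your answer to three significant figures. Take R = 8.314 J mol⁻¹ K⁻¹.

For a reversible adiabat TV^(γ−1) is constant, so T₂ = T₁ (V₁/V₂)^(γ−1).
T₂ = 480 × 5.31^(0.31) = 805.4 K.
Q = 0, so ΔU = W_on_gas = nCᵥΔT with Cᵥ = R/(γ−1) = 26.82 J/(mol·K).
ΔU = 3.27 × 26.82 × (805.4 − 480) = 28540 J.
Work done by the gas = −ΔU = -28540 J.

W ≈ -28.5 kJ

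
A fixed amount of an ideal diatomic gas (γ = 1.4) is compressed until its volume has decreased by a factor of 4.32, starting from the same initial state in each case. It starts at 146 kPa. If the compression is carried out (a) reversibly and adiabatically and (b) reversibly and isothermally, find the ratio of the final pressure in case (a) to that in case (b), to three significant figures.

Isothermal: P_b = P₁(V₁/V₂) = 146×4.32.
Adiabatic: P_a = P₁(V₁/V₂)^γ = 146×4.32^(1.4).
P_a/P_b = (V₁/V₂)^(γ−1) = 4.32^(0.4) = 1.796.

P_adiabatic / P_isothermal ≈ 1.80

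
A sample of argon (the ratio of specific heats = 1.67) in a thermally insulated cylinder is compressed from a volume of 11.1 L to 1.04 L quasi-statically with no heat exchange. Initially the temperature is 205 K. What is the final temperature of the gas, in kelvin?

T₂ ≈ 1000 K

Adiabatic: T₁V₁^(γ−1) = T₂V₂^(γ−1) ⇒ T₂ = T₁ (V₁/V₂)^(γ−1).
T₂ = 205 × (11.1/1.04)^(0.67) = 1002 K.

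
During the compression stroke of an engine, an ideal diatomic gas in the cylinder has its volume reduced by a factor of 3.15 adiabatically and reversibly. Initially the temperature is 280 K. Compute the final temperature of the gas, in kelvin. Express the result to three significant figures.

For a reversible adiabat TV^(γ−1) is constant, so T₂ = T₁ (V₁/V₂)^(γ−1).
For a diatomic ideal gas γ = 7/5, so γ−1 = 2/5.
T₂ = 280 × 3.15^(2/5) = 443.1 K.

T₂ ≈ 443 K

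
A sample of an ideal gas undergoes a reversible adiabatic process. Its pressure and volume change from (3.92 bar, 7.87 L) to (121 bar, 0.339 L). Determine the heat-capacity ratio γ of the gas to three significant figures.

PV^γ = const ⇒ γ = ln(P₂/P₁) / ln(V₁/V₂).
γ = ln(121/3.92) / ln(7.87/0.339) = 1.091.

γ ≈ 1.09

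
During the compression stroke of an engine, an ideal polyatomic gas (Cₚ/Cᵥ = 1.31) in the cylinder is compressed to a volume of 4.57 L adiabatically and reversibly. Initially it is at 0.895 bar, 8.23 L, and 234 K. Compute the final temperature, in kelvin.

Adiabatic: T₁V₁^(γ−1) = T₂V₂^(γ−1) ⇒ T₂ = T₁ (V₁/V₂)^(γ−1).
T₂ = 234 × (8.23/4.57)^(0.31) = 280.8 K.

T₂ ≈ 281 K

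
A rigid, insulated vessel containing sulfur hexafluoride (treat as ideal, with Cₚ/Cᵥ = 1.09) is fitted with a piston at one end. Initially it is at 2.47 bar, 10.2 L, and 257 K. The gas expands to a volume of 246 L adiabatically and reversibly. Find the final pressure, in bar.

P₂ ≈ 0.0769 bar

Adiabatic: P₁V₁^γ = P₂V₂^γ ⇒ P₂ = P₁ (V₁/V₂)^γ.
P₂ = 2.47 × (10.2/246)^(1.09) = 0.0769 bar.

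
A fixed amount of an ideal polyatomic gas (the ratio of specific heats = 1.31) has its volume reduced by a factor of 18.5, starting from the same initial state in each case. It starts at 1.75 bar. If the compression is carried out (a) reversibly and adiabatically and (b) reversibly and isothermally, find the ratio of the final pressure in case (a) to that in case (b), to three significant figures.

P_adiabatic / P_isothermal ≈ 2.47

Isothermal: P_b = P₁(V₁/V₂) = 1.75×18.5.
Adiabatic: P_a = P₁(V₁/V₂)^γ = 1.75×18.5^(1.31).
P_a/P_b = (V₁/V₂)^(γ−1) = 18.5^(0.31) = 2.471.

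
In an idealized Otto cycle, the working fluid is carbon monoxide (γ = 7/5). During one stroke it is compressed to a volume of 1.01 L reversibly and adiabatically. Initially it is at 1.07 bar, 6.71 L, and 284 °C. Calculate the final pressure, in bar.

Since PV^γ is constant along a reversible adiabat, P₂ = P₁ (V₁/V₂)^γ.
P₂ = 1.07 × (6.71/1.01)^(7/5) = 15.16 bar.

P₂ ≈ 15.2 bar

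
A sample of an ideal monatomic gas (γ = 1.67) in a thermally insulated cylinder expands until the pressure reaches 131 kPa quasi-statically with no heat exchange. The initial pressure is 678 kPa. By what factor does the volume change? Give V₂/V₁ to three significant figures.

From PV^γ = const, V₂/V₁ = (P₁/P₂)^(1/γ).
V₂/V₁ = (678/131)^(0.599) = 2.676.

V₂/V₁ ≈ 2.68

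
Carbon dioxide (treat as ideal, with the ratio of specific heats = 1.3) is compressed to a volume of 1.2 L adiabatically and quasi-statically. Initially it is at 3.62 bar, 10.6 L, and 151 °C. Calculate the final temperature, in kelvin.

For a reversible adiabat TV^(γ−1) is constant, so T₂ = T₁ (V₁/V₂)^(γ−1).
T₁ = 151 °C = 424.1 K.
T₂ = 424.1 × (10.6/1.2)^(0.3) = 815.4 K.

T₂ ≈ 815 K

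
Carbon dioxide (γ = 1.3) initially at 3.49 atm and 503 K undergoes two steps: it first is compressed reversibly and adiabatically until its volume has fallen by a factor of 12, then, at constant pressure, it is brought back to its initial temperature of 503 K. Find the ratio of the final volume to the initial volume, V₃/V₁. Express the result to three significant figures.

V₃/V₁ ≈ 0.0395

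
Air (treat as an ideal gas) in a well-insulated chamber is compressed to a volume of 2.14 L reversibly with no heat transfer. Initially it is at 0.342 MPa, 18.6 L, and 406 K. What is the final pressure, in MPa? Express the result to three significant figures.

P₂ ≈ 7.06 MPa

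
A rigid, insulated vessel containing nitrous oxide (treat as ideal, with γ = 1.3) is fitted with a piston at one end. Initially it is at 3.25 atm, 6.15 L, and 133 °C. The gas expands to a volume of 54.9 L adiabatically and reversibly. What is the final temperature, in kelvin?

T₂ ≈ 211 K

Adiabatic: T₁V₁^(γ−1) = T₂V₂^(γ−1) ⇒ T₂ = T₁ (V₁/V₂)^(γ−1).
T₁ = 133 °C = 406.1 K.
T₂ = 406.1 × (6.15/54.9)^(0.3) = 210.6 K.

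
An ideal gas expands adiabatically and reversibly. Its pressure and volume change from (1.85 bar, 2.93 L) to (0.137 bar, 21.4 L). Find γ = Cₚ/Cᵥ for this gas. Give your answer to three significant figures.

γ ≈ 1.31

PV^γ = const ⇒ γ = ln(P₂/P₁) / ln(V₁/V₂).
γ = ln(0.137/1.85) / ln(2.93/21.4) = 1.309.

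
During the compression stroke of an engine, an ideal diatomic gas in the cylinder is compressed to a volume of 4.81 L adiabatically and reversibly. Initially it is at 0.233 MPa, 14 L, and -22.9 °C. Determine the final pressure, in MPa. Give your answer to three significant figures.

P₂ ≈ 1.04 MPa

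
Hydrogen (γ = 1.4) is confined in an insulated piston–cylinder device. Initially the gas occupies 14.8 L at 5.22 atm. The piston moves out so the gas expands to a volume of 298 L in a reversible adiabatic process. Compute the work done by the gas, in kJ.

P₂ = P₁(V₁/V₂)^γ = 5.22×(14.8/298)^(1.4) = 0.07801 atm.
For a reversible adiabat, W_by_gas = (P₁V₁ − P₂V₂)/(γ−1).
W_by = (528900×0.0148 − 7904×0.298) / (0.4) = 13680 J.

W ≈ 13.7 kJ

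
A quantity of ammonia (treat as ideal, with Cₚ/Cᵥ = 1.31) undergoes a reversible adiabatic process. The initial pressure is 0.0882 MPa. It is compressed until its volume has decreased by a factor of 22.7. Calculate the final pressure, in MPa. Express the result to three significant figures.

Adiabatic: P₁V₁^γ = P₂V₂^γ ⇒ P₂ = P₁ (V₁/V₂)^γ.
P₂ = 0.0882 × 22.7^(1.31) = 5.271 MPa.

P₂ ≈ 5.27 MPa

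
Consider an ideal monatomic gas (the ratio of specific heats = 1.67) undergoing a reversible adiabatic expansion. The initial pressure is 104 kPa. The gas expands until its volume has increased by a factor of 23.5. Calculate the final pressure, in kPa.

P₂ ≈ 0.534 kPa

Since PV^γ is constant along a reversible adiabat, P₂ = P₁ (V₁/V₂)^γ.
P₂ = 104 × (1/23.5)^(1.67) = 0.5338 kPa.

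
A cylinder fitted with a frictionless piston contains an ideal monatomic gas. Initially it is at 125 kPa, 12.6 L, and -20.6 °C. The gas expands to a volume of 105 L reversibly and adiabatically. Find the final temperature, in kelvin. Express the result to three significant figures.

T₂ ≈ 61.4 K

Adiabatic: T₁V₁^(γ−1) = T₂V₂^(γ−1) ⇒ T₂ = T₁ (V₁/V₂)^(γ−1).
γ = 5/3 for a monatomic ideal gas.
T₁ = -20.6 °C = 252.5 K.
T₂ = 252.5 × (12.6/105)^(2/3) = 61.44 K.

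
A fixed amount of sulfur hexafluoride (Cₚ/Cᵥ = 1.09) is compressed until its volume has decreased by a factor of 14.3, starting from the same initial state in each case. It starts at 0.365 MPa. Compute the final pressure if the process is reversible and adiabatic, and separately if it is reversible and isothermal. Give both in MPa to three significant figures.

adiabatic: 6.63 MPa; isothermal: 5.22 MPa

Isothermal: P₂ = P₁(V₁/V₂) = 0.365×14.3 = 5.22 MPa.
Adiabatic: P₂ = P₁(V₁/V₂)^γ = 0.365×14.3^(1.09) = 6.631 MPa.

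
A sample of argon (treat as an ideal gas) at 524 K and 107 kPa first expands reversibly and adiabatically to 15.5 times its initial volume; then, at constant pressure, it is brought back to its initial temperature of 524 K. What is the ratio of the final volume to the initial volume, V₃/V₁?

V₃/V₁ ≈ 96.4

For a monatomic ideal gas γ = 5/3.
Adiabatic step: V₂/V₁ = 15.5; T₂ = T₁·(1/15.5)^(2/3) = 84.29 K.
Isobaric step: V₃/V₂ = T₃/T₂ = 524/84.29.
V₃/V₁ = (V₂/V₁)(V₃/V₂) = 15.5 × (524/84.29) = 96.36.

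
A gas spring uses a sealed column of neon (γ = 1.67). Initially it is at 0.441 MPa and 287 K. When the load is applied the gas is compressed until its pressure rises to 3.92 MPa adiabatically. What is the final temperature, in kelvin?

Adiabatic: T₂/T₁ = (P₂/P₁)^((γ−1)/γ).
T₂ = 287 × (3.92/0.441)^(0.401) = 689.5 K.

T₂ ≈ 690 K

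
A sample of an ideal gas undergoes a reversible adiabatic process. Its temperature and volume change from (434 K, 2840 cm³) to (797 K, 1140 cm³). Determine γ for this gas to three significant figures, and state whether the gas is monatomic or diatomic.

γ ≈ 1.67; monatomic

TV^(γ−1) = const ⇒ γ − 1 = ln(T₂/T₁) / ln(V₁/V₂).
γ = 1 + ln(797/434) / ln(2840/1140) = 1.666.
γ ≈ 1.67 is close to 5/3, so the gas is monatomic.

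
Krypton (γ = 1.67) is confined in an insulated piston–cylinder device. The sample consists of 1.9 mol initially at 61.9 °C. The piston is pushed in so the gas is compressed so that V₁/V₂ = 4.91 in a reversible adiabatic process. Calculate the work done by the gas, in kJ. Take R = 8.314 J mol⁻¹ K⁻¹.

Adiabatic: T₁V₁^(γ−1) = T₂V₂^(γ−1) ⇒ T₂ = T₁ (V₁/V₂)^(γ−1).
T₁ = 61.9 °C = 335 K.
T₂ = 335 × 4.91^(0.67) = 973 K.
Q = 0, so ΔU = W_on_gas = nCᵥΔT with Cᵥ = R/(γ−1) = 12.41 J/(mol·K).
ΔU = 1.9 × 12.41 × (973 − 335) = 15040 J.
Work done by the gas = −ΔU = -15040 J.

W ≈ -15.0 kJ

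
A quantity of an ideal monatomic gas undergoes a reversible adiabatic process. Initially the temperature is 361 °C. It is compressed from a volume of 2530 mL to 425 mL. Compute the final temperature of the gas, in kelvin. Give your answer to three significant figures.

T₂ ≈ 2080 K

For a reversible adiabat TV^(γ−1) is constant, so T₂ = T₁ (V₁/V₂)^(γ−1).
For a monatomic ideal gas γ = 5/3, so γ−1 = 2/3.
T₁ = 361 °C = 634.1 K.
T₂ = 634.1 × (2530/425)^(2/3) = 2083 K.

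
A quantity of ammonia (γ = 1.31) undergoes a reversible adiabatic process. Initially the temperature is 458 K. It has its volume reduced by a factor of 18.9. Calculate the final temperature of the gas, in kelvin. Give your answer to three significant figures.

Adiabatic: T₁V₁^(γ−1) = T₂V₂^(γ−1) ⇒ T₂ = T₁ (V₁/V₂)^(γ−1).
T₂ = 458 × 18.9^(0.31) = 1139 K.

T₂ ≈ 1140 K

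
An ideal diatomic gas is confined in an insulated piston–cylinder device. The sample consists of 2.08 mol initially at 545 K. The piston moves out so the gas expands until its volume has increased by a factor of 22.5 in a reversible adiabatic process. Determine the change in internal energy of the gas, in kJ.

ΔU ≈ -16.8 kJ

Adiabatic: T₁V₁^(γ−1) = T₂V₂^(γ−1) ⇒ T₂ = T₁ (V₁/V₂)^(γ−1).
γ = 7/5 for a diatomic ideal gas, so γ−1 = 2/5.
T₂ = 545 × (1/22.5)^(2/5) = 156.9 K.
Q = 0, so ΔU = W_on_gas = nCᵥΔT with Cᵥ = R/(γ−1) = 20.79 J/(mol·K).
ΔU = 2.08 × 20.79 × (156.9 − 545) = -16780 J.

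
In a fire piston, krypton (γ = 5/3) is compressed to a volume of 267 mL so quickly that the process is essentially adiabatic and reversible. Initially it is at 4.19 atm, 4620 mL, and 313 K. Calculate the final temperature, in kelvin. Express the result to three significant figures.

Adiabatic: T₁V₁^(γ−1) = T₂V₂^(γ−1) ⇒ T₂ = T₁ (V₁/V₂)^(γ−1).
T₂ = 313 × (4620/267)^(2/3) = 2094 K.

T₂ ≈ 2090 K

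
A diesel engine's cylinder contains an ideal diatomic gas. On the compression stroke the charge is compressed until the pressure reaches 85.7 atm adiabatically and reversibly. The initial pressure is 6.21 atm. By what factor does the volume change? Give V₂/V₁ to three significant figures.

V₂/V₁ ≈ 0.153

From PV^γ = const, V₂/V₁ = (P₁/P₂)^(1/γ).
For a diatomic ideal gas γ = 7/5.
V₂/V₁ = (6.21/85.7)^(5/7) = 0.1534.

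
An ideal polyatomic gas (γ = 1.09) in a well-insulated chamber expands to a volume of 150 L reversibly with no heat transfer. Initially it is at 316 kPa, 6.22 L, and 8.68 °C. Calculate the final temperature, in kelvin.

Adiabatic: T₁V₁^(γ−1) = T₂V₂^(γ−1) ⇒ T₂ = T₁ (V₁/V₂)^(γ−1).
T₁ = 8.68 °C = 281.8 K.
T₂ = 281.8 × (6.22/150)^(0.09) = 211.6 K.

T₂ ≈ 212 K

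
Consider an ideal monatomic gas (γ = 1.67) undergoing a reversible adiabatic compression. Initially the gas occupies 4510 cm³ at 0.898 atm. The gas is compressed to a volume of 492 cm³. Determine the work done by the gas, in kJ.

P₂ = P₁(V₁/V₂)^γ = 0.898×(4510/492)^(1.67) = 36.32 atm.
For a reversible adiabat, W_by_gas = (P₁V₁ − P₂V₂)/(γ−1).
W_by = (90990×0.00451 − 3.68×10^6×0.000492) / (0.67) = -2090 J.

W ≈ -2.09 kJ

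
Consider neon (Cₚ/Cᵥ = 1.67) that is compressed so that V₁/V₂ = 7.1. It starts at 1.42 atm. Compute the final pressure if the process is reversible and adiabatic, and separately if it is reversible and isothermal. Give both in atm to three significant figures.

Isothermal: P₂ = P₁(V₁/V₂) = 1.42×7.1 = 10.08 atm.
Adiabatic: P₂ = P₁(V₁/V₂)^γ = 1.42×7.1^(1.67) = 37.49 atm.

adiabatic: 37.5 atm; isothermal: 10.1 atm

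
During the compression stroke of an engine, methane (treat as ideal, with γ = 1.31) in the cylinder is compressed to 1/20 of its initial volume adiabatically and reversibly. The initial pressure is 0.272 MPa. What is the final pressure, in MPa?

Adiabatic: P₁V₁^γ = P₂V₂^γ ⇒ P₂ = P₁ (V₁/V₂)^γ.
P₂ = 0.272 × 20^(1.31) = 13.77 MPa.

P₂ ≈ 13.8 MPa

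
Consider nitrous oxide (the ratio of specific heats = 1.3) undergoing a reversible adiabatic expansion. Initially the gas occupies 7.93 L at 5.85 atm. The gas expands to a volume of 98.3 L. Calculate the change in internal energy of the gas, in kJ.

P₂ = P₁(V₁/V₂)^γ = 5.85×(7.93/98.3)^(1.3) = 0.2218 atm.
For a reversible adiabat, W_by_gas = (P₁V₁ − P₂V₂)/(γ−1).
W_by = (592800×0.00793 − 22470×0.0983) / (0.3) = 8306 J.
Q = 0 ⇒ ΔU = −W_by = -8306 J.

ΔU ≈ -8.31 kJ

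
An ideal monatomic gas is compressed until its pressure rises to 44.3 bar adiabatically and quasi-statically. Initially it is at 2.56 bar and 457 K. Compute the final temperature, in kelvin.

Adiabatic: T₂/T₁ = (P₂/P₁)^((γ−1)/γ).
For a monatomic ideal gas γ = 5/3, so (γ−1)/γ = 2/5.
T₂ = 457 × (44.3/2.56)^(2/5) = 1429 K.

T₂ ≈ 1430 K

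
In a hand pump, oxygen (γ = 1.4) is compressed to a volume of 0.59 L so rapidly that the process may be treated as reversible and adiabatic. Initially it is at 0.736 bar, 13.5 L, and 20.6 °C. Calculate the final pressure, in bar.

Since PV^γ is constant along a reversible adiabat, P₂ = P₁ (V₁/V₂)^γ.
P₂ = 0.736 × (13.5/0.59)^(1.4) = 58.91 bar.

P₂ ≈ 58.9 bar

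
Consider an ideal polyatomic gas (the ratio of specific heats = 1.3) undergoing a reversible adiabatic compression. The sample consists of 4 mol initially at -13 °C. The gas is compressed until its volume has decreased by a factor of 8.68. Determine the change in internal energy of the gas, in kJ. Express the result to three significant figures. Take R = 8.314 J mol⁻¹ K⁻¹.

For a reversible adiabat TV^(γ−1) is constant, so T₂ = T₁ (V₁/V₂)^(γ−1).
T₁ = -13 °C = 260.1 K.
T₂ = 260.1 × 8.68^(0.3) = 497.5 K.
Q = 0, so ΔU = W_on_gas = nCᵥΔT with Cᵥ = R/(γ−1) = 27.71 J/(mol·K).
ΔU = 4 × 27.71 × (497.5 − 260.1) = 26310 J.

ΔU ≈ 26.3 kJ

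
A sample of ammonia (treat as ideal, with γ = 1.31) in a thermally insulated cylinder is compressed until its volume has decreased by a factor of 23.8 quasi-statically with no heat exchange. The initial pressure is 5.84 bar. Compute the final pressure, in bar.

Adiabatic: P₁V₁^γ = P₂V₂^γ ⇒ P₂ = P₁ (V₁/V₂)^γ.
P₂ = 5.84 × 23.8^(1.31) = 371.3 bar.

P₂ ≈ 371 bar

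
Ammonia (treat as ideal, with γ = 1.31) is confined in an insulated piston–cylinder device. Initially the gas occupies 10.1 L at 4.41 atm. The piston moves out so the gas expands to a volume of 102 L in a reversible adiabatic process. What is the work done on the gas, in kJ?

W ≈ -7.45 kJ

P₂ = P₁(V₁/V₂)^γ = 4.41×(10.1/102)^(1.31) = 0.2132 atm.
For a reversible adiabat, W_by_gas = (P₁V₁ − P₂V₂)/(γ−1).
W_by = (446800×0.0101 − 21600×0.102) / (0.31) = 7450 J.
W_on_gas = −W_by = -7450 J.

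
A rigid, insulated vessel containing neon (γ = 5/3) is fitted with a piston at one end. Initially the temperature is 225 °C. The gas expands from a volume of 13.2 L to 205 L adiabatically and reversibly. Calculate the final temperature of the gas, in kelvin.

T₂ ≈ 80.0 K

For a reversible adiabat TV^(γ−1) is constant, so T₂ = T₁ (V₁/V₂)^(γ−1).
T₁ = 225 °C = 498.1 K.
T₂ = 498.1 × (13.2/205)^(2/3) = 80.03 K.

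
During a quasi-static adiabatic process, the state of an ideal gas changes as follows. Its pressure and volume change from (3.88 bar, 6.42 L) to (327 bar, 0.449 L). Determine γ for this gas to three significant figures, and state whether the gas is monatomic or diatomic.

γ ≈ 1.67; monatomic

PV^γ = const ⇒ γ = ln(P₂/P₁) / ln(V₁/V₂).
γ = ln(327/3.88) / ln(6.42/0.449) = 1.667.
γ ≈ 1.67 is close to 5/3, so the gas is monatomic.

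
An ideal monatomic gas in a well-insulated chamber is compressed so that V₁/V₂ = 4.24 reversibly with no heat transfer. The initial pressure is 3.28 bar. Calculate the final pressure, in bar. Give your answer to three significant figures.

P₂ ≈ 36.4 bar

Adiabatic: P₁V₁^γ = P₂V₂^γ ⇒ P₂ = P₁ (V₁/V₂)^γ.
For a monatomic ideal gas γ = 5/3.
P₂ = 3.28 × 4.24^(5/3) = 36.43 bar.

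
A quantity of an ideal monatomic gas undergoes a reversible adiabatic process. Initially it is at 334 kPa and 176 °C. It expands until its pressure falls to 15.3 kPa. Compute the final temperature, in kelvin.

T₂ ≈ 131 K

Adiabatic: T₂/T₁ = (P₂/P₁)^((γ−1)/γ).
For a monatomic ideal gas γ = 5/3, so (γ−1)/γ = 2/5.
T₁ = 176 °C = 449.1 K.
T₂ = 449.1 × (15.3/334)^(2/5) = 130.8 K.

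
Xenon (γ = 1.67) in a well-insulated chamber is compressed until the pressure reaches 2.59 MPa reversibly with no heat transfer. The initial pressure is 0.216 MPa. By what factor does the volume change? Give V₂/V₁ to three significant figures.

V₂/V₁ ≈ 0.226

From PV^γ = const, V₂/V₁ = (P₁/P₂)^(1/γ).
V₂/V₁ = (0.216/2.59)^(0.599) = 0.2259.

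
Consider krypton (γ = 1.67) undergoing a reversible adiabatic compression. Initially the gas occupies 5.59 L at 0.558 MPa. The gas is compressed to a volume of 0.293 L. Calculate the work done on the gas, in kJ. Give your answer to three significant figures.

P₂ = P₁(V₁/V₂)^γ = 0.558×(5.59/0.293)^(1.67) = 76.76 MPa.
For a reversible adiabat, W_by_gas = (P₁V₁ − P₂V₂)/(γ−1).
W_by = (558000×0.00559 − 7.676×10^7×0.000293) / (0.67) = -28910 J.
W_on_gas = −W_by = 28910 J.

W ≈ 28.9 kJ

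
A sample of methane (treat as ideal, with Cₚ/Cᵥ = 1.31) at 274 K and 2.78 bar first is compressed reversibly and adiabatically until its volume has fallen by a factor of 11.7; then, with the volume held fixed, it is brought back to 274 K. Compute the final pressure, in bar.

P₃ ≈ 32.5 bar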